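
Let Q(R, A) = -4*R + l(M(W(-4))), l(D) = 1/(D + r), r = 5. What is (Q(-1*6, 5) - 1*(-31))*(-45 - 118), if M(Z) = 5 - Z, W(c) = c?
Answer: -125673/14 ≈ -8976.6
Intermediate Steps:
l(D) = 1/(5 + D) (l(D) = 1/(D + 5) = 1/(5 + D))
Q(R, A) = 1/14 - 4*R (Q(R, A) = -4*R + 1/(5 + (5 - 1*(-4))) = -4*R + 1/(5 + (5 + 4)) = -4*R + 1/(5 + 9) = -4*R + 1/14 = 1/14 - 4*R)
(Q(-1*6, 5) - 1*(-31))*(-45 - 118) = ((1/14 - (-4)*6) - 1*(-31))*(-45 - 118) = ((1/14 - 4*(-6)) + 31)*(-163) = ((1/14 + 24) + 31)*(-163) = (337/14 + 31)*(-163) = (771/14)*(-163) = -125673/14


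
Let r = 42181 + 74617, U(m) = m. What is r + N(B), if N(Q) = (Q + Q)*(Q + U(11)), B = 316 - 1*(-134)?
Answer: 531698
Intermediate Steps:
B = 450 (B = 316 + 134 = 450)
r = 116798
N(Q) = 2*Q*(11 + Q) (N(Q) = (Q + Q)*(Q + 11) = (2*Q)*(11 + Q) = 2*Q*(11 + Q))
r + N(B) = 116798 + 2*450*(11 + 450) = 116798 + 2*450*461 = 116798 + 414900 = 531698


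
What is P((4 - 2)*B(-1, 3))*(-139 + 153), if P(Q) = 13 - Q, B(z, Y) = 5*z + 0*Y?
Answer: 322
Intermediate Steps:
B(z, Y) = 5*z (B(z, Y) = 5*z + 0 = 5*z)
P((4 - 2)*B(-1, 3))*(-139 + 153) = (13 - (4 - 2)*5*(-1))*(-139 + 153) = (13 - 2*(-5))*14 = (13 - 1*(-10))*14 = (13 + 10)*14 = 23*14 = 322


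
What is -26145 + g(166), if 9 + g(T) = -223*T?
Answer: -63172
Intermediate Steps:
g(T) = -9 - 223*T
-26145 + g(166) = -26145 + (-9 - 223*166) = -26145 + (-9 - 37018) = -26145 - 37027 = -63172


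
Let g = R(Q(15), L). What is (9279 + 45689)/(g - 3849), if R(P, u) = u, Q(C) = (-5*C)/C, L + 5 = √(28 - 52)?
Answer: -52961668/3713335 - 27484*I*√6/3713335 ≈ -14.263 - 0.01813*I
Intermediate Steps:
L = -5 + 2*I*√6 (L = -5 + √(28 - 52) = -5 + √(-24) = -5 + 2*I*√6 ≈ -5.0 + 4.899*I)
Q(C) = -5
g = -5 + 2*I*√6 ≈ -5.0 + 4.899*I
(9279 + 45689)/(g - 3849) = (9279 + 45689)/((-5 + 2*I*√6) - 3849) = 54968/(-3854 + 2*I*√6)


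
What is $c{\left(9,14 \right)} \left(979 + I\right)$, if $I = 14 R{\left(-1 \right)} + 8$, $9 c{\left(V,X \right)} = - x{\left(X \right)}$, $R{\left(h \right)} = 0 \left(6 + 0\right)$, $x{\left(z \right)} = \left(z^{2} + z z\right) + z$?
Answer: $- \frac{133574}{3} \approx -44525.0$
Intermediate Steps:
$x{\left(z \right)} = z + 2 z^{2}$ ($x{\left(z \right)} = \left(z^{2} + z^{2}\right) + z = 2 z^{2} + z = z + 2 z^{2}$)
$R{\left(h \right)} = 0$ ($R{\left(h \right)} = 0 \cdot 6 = 0$)
$c{\left(V,X \right)} = - \frac{X \left(1 + 2 X\right)}{9}$ ($c{\left(V,X \right)} = \frac{\left(-1\right) X \left(1 + 2 X\right)}{9} = - \frac{X \left(1 + 2 X\right)}{9}$)
$I = 8$ ($I = 14 \cdot 0 + 8 = 0 + 8 = 8$)
$c{\left(9,14 \right)} \left(979 + I\right) = \left(- \frac{1}{9}\right) 14 \left(1 + 2 \cdot 14\right) \left(979 + 8\right) = \left(- \frac{1}{9}\right) 14 \left(1 + 28\right) 987 = \left(- \frac{1}{9}\right) 14 \cdot 29 \cdot 987 = \left(- \frac{406}{9}\right) 987 = - \frac{133574}{3}$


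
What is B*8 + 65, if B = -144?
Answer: -1087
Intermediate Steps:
B*8 + 65 = -144*8 + 65 = -1152 + 65 = -1087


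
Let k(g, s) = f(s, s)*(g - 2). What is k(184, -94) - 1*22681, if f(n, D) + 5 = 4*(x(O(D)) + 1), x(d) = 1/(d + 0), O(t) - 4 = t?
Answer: -1029199/45 ≈ -22871.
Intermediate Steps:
O(t) = 4 + t
x(d) = 1/d
f(n, D) = -1 + 4/(4 + D) (f(n, D) = -5 + 4*(1/(4 + D) + 1) = -5 + 4*(1 + 1/(4 + D)) = -5 + (4 + 4/(4 + D)) = -1 + 4/(4 + D))
k(g, s) = -s*(-2 + g)/(4 + s) (k(g, s) = (-s/(4 + s))*(g - 2) = (-s/(4 + s))*(-2 + g) = -s*(-2 + g)/(4 + s))
k(184, -94) - 1*22681 = -94*(2 - 1*184)/(4 - 94) - 1*22681 = -94*(2 - 184)/(-90) - 22681 = -94*(-1/90)*(-182) - 22681 = -8554/45 - 22681 = -1029199/45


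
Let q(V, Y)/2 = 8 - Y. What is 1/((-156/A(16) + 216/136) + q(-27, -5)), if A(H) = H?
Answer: 68/1213 ≈ 0.056059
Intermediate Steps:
q(V, Y) = 16 - 2*Y (q(V, Y) = 2*(8 - Y) = 16 - 2*Y)
1/((-156/A(16) + 216/136) + q(-27, -5)) = 1/((-156/16 + 216/136) + (16 - 2*(-5))) = 1/((-156*1/16 + 216*(1/136)) + (16 + 10)) = 1/((-39/4 + 27/17) + 26) = 1/(-555/68 + 26) = 1/(1213/68) = 68/1213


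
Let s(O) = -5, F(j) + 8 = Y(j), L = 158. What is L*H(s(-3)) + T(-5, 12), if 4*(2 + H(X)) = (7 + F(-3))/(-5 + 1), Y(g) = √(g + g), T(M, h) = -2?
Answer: -2465/8 - 79*I*√6/8 ≈ -308.13 - 24.189*I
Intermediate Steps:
Y(g) = √2*√g (Y(g) = √(2*g) = √2*√g)
F(j) = -8 + √2*√j
H(X) = -31/16 - I*√6/16 (H(X) = -2 + ((7 + (-8 + √2*√(-3)))/(-5 + 1))/4 = -2 + ((7 + (-8 + √2*(I*√3)))/(-4))/4 = -2 + ((7 + (-8 + I*√6))*(-¼))/4 = -2 + ((-1 + I*√6)*(-¼))/4 = -2 + (¼ - I*√6/4)/4 = -2 + (1/16 - I*√6/16) = -31/16 - I*√6/16)
L*H(s(-3)) + T(-5, 12) = 158*(-31/16 - I*√6/16) - 2 = (-2449/8 - 79*I*√6/8) - 2 = -2465/8 - 79*I*√6/8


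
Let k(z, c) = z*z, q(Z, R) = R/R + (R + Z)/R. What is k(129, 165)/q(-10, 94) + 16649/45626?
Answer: 35686808263/4060714 ≈ 8788.3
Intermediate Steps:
q(Z, R) = 1 + (R + Z)/R
k(z, c) = z²
k(129, 165)/q(-10, 94) + 16649/45626 = 129²/(2 - 10/94) + 16649/45626 = 16641/(2 - 10*1/94) + 16649*(1/45626) = 16641/(2 - 5/47) + 16649/45626 = 16641/(89/47) + 16649/45626 = 16641*(47/89) + 16649/45626 = 782127/89 + 16649/45626 = 35686808263/4060714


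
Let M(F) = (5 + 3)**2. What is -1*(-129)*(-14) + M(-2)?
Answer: -1742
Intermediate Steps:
M(F) = 64 (M(F) = 8**2 = 64)
-1*(-129)*(-14) + M(-2) = -1*(-129)*(-14) + 64 = 129*(-14) + 64 = -1806 + 64 = -1742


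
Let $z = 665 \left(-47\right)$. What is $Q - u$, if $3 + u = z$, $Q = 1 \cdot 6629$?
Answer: $37887$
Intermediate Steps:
$Q = 6629$
$z = -31255$
$u = -31258$ ($u = -3 - 31255 = -31258$)
$Q - u = 6629 - -31258 = 6629 + 31258 = 37887$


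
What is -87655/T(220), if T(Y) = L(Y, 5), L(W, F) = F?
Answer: -17531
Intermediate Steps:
T(Y) = 5
-87655/T(220) = -87655/5 = -87655*⅕ = -17531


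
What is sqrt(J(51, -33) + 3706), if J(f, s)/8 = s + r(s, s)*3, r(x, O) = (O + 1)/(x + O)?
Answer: sqrt(417890)/11 ≈ 58.768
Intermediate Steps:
r(x, O) = (1 + O)/(O + x)
J(f, s) = 8*s + 12*(1 + s)/s (J(f, s) = 8*(s + ((1 + s)/(s + s))*3) = 8*(s + ((1 + s)/((2*s)))*3) = 8*(s + ((1/(2*s))*(1 + s))*3) = 8*(s + ((1 + s)/(2*s))*3) = 8*(s + 3*(1 + s)/(2*s)) = 8*s + 12*(1 + s)/s)
sqrt(J(51, -33) + 3706) = sqrt((12 + 8*(-33) + 12/(-33)) + 3706) = sqrt((12 - 264 + 12*(-1/33)) + 3706) = sqrt((12 - 264 - 4/11) + 3706) = sqrt(-2776/11 + 3706) = sqrt(37990/11) = sqrt(417890)/11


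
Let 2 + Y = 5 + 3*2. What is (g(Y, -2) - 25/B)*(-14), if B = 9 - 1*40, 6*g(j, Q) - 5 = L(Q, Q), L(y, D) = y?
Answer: -567/31 ≈ -18.290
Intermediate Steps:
Y = 9 (Y = -2 + (5 + 3*2) = -2 + (5 + 6) = -2 + 11 = 9)
g(j, Q) = ⅚ + Q/6
B = -31 (B = 9 - 40 = -31)
(g(Y, -2) - 25/B)*(-14) = ((⅚ + (⅙)*(-2)) - 25/(-31))*(-14) = ((⅚ - ⅓) - 25*(-1/31))*(-14) = (½ + 25/31)*(-14) = (81/62)*(-14) = -567/31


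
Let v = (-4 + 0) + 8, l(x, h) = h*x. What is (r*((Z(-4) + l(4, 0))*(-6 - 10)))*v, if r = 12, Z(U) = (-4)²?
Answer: -12288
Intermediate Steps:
Z(U) = 16
v = 4 (v = -4 + 8 = 4)
(r*((Z(-4) + l(4, 0))*(-6 - 10)))*v = (12*((16 + 0*4)*(-6 - 10)))*4 = (12*((16 + 0)*(-16)))*4 = (12*(16*(-16)))*4 = (12*(-256))*4 = -3072*4 = -12288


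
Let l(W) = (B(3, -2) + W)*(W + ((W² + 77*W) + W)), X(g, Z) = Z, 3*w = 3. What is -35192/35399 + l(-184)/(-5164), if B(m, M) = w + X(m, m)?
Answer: 30730457728/45700109 ≈ 672.44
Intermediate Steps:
w = 1 (w = (⅓)*3 = 1)
B(m, M) = 1 + m
l(W) = (4 + W)*(W² + 79*W) (l(W) = ((1 + 3) + W)*(W + ((W² + 77*W) + W)) = (4 + W)*(W + (W² + 78*W)) = (4 + W)*(W² + 79*W))
-35192/35399 + l(-184)/(-5164) = -35192/35399 - 184*(316 + (-184)² + 83*(-184))/(-5164) = -35192*1/35399 - 184*(316 + 33856 - 15272)*(-1/5164) = -35192/35399 - 184*18900*(-1/5164) = -35192/35399 - 3477600*(-1/5164) = -35192/35399 + 869400/1291 = 30730457728/45700109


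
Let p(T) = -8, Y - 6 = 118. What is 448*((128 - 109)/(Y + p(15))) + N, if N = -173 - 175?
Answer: -7964/29 ≈ -274.62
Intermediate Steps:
Y = 124 (Y = 6 + 118 = 124)
N = -348
448*((128 - 109)/(Y + p(15))) + N = 448*((128 - 109)/(124 - 8)) - 348 = 448*(19/116) - 348 = 2128/29 - 348 = -7964/29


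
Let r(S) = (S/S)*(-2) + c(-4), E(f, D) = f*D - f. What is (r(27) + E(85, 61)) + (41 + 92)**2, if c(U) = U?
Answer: 22783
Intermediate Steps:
E(f, D) = -f + D*f (E(f, D) = D*f - f = -f + D*f)
r(S) = -6 (r(S) = (S/S)*(-2) - 4 = 1*(-2) - 4 = -2 - 4 = -6)
(r(27) + E(85, 61)) + (41 + 92)**2 = (-6 + 85*(-1 + 61)) + (41 + 92)**2 = (-6 + 85*60) + 133**2 = (-6 + 5100) + 17689 = 5094 + 17689 = 22783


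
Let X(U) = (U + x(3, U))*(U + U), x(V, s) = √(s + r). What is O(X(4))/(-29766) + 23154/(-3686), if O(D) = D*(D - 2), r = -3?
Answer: -173701171/27429369 ≈ -6.3327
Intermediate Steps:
x(V, s) = √(-3 + s) (x(V, s) = √(s - 3) = √(-3 + s))
X(U) = 2*U*(U + √(-3 + U)) (X(U) = (U + √(-3 + U))*(U + U) = (U + √(-3 + U))*(2*U) = 2*U*(U + √(-3 + U)))
O(D) = D*(-2 + D)
O(X(4))/(-29766) + 23154/(-3686) = ((2*4*(4 + √(-3 + 4)))*(-2 + 2*4*(4 + √(-3 + 4))))/(-29766) + 23154/(-3686) = ((2*4*(4 + √1))*(-2 + 2*4*(4 + √1)))*(-1/29766) + 23154*(-1/3686) = ((2*4*(4 + 1))*(-2 + 2*4*(4 + 1)))*(-1/29766) - 11577/1843 = ((2*4*5)*(-2 + 2*4*5))*(-1/29766) - 11577/1843 = (40*(-2 + 40))*(-1/29766) - 11577/1843 = (40*38)*(-1/29766) - 11577/1843 = 1520*(-1/29766) - 11577/1843 = -760/14883 - 11577/1843 = -173701171/27429369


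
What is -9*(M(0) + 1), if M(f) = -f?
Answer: -9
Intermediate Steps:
-9*(M(0) + 1) = -9*(-1*0 + 1) = -9*(0 + 1) = -9*1 = -9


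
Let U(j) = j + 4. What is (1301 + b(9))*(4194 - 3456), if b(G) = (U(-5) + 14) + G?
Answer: 976374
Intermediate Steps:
U(j) = 4 + j
b(G) = 13 + G (b(G) = ((4 - 5) + 14) + G = (-1 + 14) + G = 13 + G)
(1301 + b(9))*(4194 - 3456) = (1301 + (13 + 9))*(4194 - 3456) = (1301 + 22)*738 = 1323*738 = 976374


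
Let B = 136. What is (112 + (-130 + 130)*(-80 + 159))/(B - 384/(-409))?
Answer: 5726/7001 ≈ 0.81788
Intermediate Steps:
(112 + (-130 + 130)*(-80 + 159))/(B - 384/(-409)) = (112 + (-130 + 130)*(-80 + 159))/(136 - 384/(-409)) = (112 + 0*79)/(136 - 384*(-1/409)) = (112 + 0)/(136 + 384/409) = 112/(56008/409) = 112*(409/56008) = 5726/7001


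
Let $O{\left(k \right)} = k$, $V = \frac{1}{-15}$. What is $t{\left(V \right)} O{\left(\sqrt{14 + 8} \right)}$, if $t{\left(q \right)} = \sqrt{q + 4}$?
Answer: $\frac{\sqrt{19470}}{15} \approx 9.3023$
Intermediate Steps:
$V = - \frac{1}{15} \approx -0.066667$
$t{\left(q \right)} = \sqrt{4 + q}$
$t{\left(V \right)} O{\left(\sqrt{14 + 8} \right)} = \sqrt{4 - \frac{1}{15}} \sqrt{14 + 8} = \sqrt{\frac{59}{15}} \sqrt{22} = \frac{\sqrt{885}}{15} \sqrt{22} = \frac{\sqrt{19470}}{15}$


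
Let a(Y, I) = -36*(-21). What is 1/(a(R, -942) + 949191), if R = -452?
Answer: 1/949947 ≈ 1.0527e-6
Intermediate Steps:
a(Y, I) = 756
1/(a(R, -942) + 949191) = 1/(756 + 949191) = 1/949947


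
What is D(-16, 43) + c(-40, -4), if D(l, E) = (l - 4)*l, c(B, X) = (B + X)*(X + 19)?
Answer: -340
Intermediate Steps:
c(B, X) = (19 + X)*(B + X) (c(B, X) = (B + X)*(19 + X) = (19 + X)*(B + X))
D(l, E) = l*(-4 + l) (D(l, E) = (-4 + l)*l = l*(-4 + l))
D(-16, 43) + c(-40, -4) = -16*(-4 - 16) + ((-4)² + 19*(-40) + 19*(-4) - 40*(-4)) = -16*(-20) + (16 - 760 - 76 + 160) = 320 - 660 = -340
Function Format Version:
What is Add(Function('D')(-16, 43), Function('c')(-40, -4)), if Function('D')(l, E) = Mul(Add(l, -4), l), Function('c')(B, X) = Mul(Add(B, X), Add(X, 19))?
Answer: -340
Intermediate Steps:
Function('c')(B, X) = Mul(Add(19, X), Add(B, X)) (Function('c')(B, X) = Mul(Add(B, X), Add(19, X)) = Mul(Add(19, X), Add(B, X)))
Function('D')(l, E) = Mul(l, Add(-4, l)) (Function('D')(l, E) = Mul(Add(-4, l), l) = Mul(l, Add(-4, l)))
Add(Function('D')(-16, 43), Function('c')(-40, -4)) = Add(Mul(-16, Add(-4, -16)), Add(Pow(-4, 2), Mul(19, -40), Mul(19, -4), Mul(-40, -4))) = Add(Mul(-16, -20), Add(16, -760, -76, 160)) = Add(320, -660) = -340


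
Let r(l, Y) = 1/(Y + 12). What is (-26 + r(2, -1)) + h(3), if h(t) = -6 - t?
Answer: -384/11 ≈ -34.909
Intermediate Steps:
r(l, Y) = 1/(12 + Y)
(-26 + r(2, -1)) + h(3) = (-26 + 1/(12 - 1)) + (-6 - 1*3) = (-26 + 1/11) + (-6 - 3) = (-26 + 1/11) - 9 = -285/11 - 9 = -384/11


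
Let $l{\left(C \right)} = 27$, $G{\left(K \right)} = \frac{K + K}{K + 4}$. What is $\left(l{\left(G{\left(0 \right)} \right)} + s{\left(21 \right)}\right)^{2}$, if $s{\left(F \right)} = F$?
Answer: $2304$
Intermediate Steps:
$G{\left(K \right)} = \frac{2 K}{4 + K}$
$\left(l{\left(G{\left(0 \right)} \right)} + s{\left(21 \right)}\right)^{2} = \left(27 + 21\right)^{2} = 48^{2} = 2304$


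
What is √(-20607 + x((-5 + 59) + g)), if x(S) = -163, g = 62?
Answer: I*√20770 ≈ 144.12*I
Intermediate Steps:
√(-20607 + x((-5 + 59) + g)) = √(-20607 - 163) = √(-20770) = I*√20770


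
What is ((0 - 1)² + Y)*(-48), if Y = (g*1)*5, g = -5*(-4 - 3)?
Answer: -8448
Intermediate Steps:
g = 35 (g = -5*(-7) = 35)
Y = 175 (Y = (35*1)*5 = 35*5 = 175)
((0 - 1)² + Y)*(-48) = ((0 - 1)² + 175)*(-48) = ((-1)² + 175)*(-48) = (1 + 175)*(-48) = 176*(-48) = -8448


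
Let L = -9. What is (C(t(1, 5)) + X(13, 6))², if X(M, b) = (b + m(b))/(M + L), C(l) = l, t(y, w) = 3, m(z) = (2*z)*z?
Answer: 2025/4 ≈ 506.25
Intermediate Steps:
m(z) = 2*z²
X(M, b) = (b + 2*b²)/(-9 + M) (X(M, b) = (b + 2*b²)/(M - 9) = (b + 2*b²)/(-9 + M))
(C(t(1, 5)) + X(13, 6))² = (3 + 6*(1 + 2*6)/(-9 + 13))² = (3 + 6*(1 + 12)/4)² = (3 + 6*(¼)*13)² = (3 + 39/2)² = (45/2)² = 2025/4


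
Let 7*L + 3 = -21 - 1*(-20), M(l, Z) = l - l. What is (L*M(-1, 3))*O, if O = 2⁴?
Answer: 0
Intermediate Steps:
M(l, Z) = 0
L = -4/7 (L = -3/7 + (-21 - 1*(-20))/7 = -3/7 + (-21 + 20)/7 = -3/7 + (⅐)*(-1) = -3/7 - ⅐ = -4/7 ≈ -0.57143)
O = 16
(L*M(-1, 3))*O = -4/7*0*16 = 0*16 = 0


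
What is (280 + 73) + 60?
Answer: 413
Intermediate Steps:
(280 + 73) + 60 = 353 + 60 = 413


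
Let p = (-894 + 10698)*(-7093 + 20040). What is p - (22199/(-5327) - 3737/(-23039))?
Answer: 15578254186087926/122728753 ≈ 1.2693e+8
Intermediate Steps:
p = 126932388 (p = 9804*12947 = 126932388)
p - (22199/(-5327) - 3737/(-23039)) = 126932388 - (22199/(-5327) - 3737/(-23039)) = 126932388 - (22199*(-1/5327) - 3737*(-1/23039)) = 126932388 - (-22199/5327 + 3737/23039) = 126932388 - 1*(-491535762/122728753) = 126932388 + 491535762/122728753 = 15578254186087926/122728753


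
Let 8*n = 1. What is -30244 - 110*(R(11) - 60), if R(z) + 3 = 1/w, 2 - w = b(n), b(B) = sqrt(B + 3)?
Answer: -164958/7 - 1100*sqrt(2)/7 ≈ -23788.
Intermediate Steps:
n = 1/8 (n = (1/8)*1 = 1/8 ≈ 0.12500)
b(B) = sqrt(3 + B)
w = 2 - 5*sqrt(2)/4 (w = 2 - sqrt(3 + 1/8) = 2 - sqrt(25/8) = 2 - 5*sqrt(2)/4 ≈ 0.23223)
R(z) = -3 + 1/(2 - 5*sqrt(2)/4)
-30244 - 110*(R(11) - 60) = -30244 - 110*((-5/7 + 10*sqrt(2)/7) - 60) = -30244 - 110*(-425/7 + 10*sqrt(2)/7) = -30244 + (46750/7 - 1100*sqrt(2)/7) = -164958/7 - 1100*sqrt(2)/7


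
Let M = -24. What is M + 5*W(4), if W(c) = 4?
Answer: -4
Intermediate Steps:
M + 5*W(4) = -24 + 5*4 = -24 + 20 = -4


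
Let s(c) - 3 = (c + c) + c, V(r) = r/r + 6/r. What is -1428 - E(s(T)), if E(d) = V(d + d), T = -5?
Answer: -5715/4 ≈ -1428.8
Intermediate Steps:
V(r) = 1 + 6/r
s(c) = 3 + 3*c (s(c) = 3 + ((c + c) + c) = 3 + (2*c + c) = 3 + 3*c)
E(d) = (6 + 2*d)/(2*d) (E(d) = (6 + (d + d))/(d + d) = (6 + 2*d)/((2*d)) = (1/(2*d))*(6 + 2*d) = (6 + 2*d)/(2*d))
-1428 - E(s(T)) = -1428 - (3 + (3 + 3*(-5)))/(3 + 3*(-5)) = -1428 - (3 + (3 - 15))/(3 - 15) = -1428 - (3 - 12)/(-12) = -1428 - (-1)*(-9)/12 = -1428 - 1*¾ = -1428 - ¾ = -5715/4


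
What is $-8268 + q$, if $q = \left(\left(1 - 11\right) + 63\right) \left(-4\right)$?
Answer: $-8480$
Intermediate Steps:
$q = -212$ ($q = \left(\left(1 - 11\right) + 63\right) \left(-4\right) = \left(-10 + 63\right) \left(-4\right) = 53 \left(-4\right) = -212$)
$-8268 + q = -8268 - 212 = -8480$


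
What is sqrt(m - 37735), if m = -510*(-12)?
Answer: I*sqrt(31615) ≈ 177.81*I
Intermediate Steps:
m = 6120
sqrt(m - 37735) = sqrt(6120 - 37735) = sqrt(-31615) = I*sqrt(31615)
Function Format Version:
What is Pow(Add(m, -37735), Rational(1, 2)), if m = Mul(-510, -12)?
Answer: Mul(I, Pow(31615, Rational(1, 2))) ≈ Mul(177.81, I)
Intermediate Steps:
m = 6120
Pow(Add(m, -37735), Rational(1, 2)) = Pow(Add(6120, -37735), Rational(1, 2)) = Pow(-31615, Rational(1, 2)) = Mul(I, Pow(31615, Rational(1, 2)))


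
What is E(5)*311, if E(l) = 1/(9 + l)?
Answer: 311/14 ≈ 22.214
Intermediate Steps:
E(5)*311 = 311/(9 + 5) = 311/14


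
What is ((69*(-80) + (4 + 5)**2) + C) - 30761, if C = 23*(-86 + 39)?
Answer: -37281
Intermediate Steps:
C = -1081 (C = 23*(-47) = -1081)
((69*(-80) + (4 + 5)**2) + C) - 30761 = ((69*(-80) + (4 + 5)**2) - 1081) - 30761 = ((-5520 + 9**2) - 1081) - 30761 = ((-5520 + 81) - 1081) - 30761 = (-5439 - 1081) - 30761 = -6520 - 30761 = -37281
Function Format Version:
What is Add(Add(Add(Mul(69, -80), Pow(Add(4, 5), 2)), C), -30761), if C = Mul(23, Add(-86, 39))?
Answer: -37281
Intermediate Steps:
C = -1081 (C = Mul(23, -47) = -1081)
Add(Add(Add(Mul(69, -80), Pow(Add(4, 5), 2)), C), -30761) = Add(Add(Add(Mul(69, -80), Pow(Add(4, 5), 2)), -1081), -30761) = Add(Add(Add(-5520, Pow(9, 2)), -1081), -30761) = Add(Add(Add(-5520, 81), -1081), -30761) = Add(Add(-5439, -1081), -30761) = Add(-6520, -30761) = -37281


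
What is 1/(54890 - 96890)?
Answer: -1/42000 ≈ -2.3810e-5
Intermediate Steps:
1/(54890 - 96890) = 1/(-42000) = -1/42000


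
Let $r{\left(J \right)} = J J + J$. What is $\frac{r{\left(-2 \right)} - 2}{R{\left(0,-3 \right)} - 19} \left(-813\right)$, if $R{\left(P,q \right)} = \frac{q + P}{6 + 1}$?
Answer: $0$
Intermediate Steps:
$R{\left(P,q \right)} = \frac{P}{7} + \frac{q}{7}$ ($R{\left(P,q \right)} = \frac{P + q}{7} = \left(P + q\right) \frac{1}{7} = \frac{P}{7} + \frac{q}{7}$)
$r{\left(J \right)} = J + J^{2}$ ($r{\left(J \right)} = J^{2} + J = J + J^{2}$)
$\frac{r{\left(-2 \right)} - 2}{R{\left(0,-3 \right)} - 19} \left(-813\right) = \frac{- 2 \left(1 - 2\right) - 2}{\left(\frac{1}{7} \cdot 0 + \frac{1}{7} \left(-3\right)\right) - 19} \left(-813\right) = \frac{\left(-2\right) \left(-1\right) - 2}{\left(0 - \frac{3}{7}\right) - 19} \left(-813\right) = \frac{2 - 2}{- \frac{3}{7} - 19} \left(-813\right) = \frac{0}{- \frac{136}{7}} \left(-813\right) = 0 \left(- \frac{7}{136}\right) \left(-813\right) = 0 \left(-813\right) = 0$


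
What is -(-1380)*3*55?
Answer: 227700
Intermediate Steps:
-(-1380)*3*55 = -20*(-207)*55 = 4140*55 = 227700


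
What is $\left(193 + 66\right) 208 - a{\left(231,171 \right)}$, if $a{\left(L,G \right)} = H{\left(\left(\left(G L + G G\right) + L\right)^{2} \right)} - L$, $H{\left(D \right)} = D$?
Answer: $-4757220626$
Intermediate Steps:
$a{\left(L,G \right)} = \left(L + G^{2} + G L\right)^{2} - L$ ($a{\left(L,G \right)} = \left(\left(G L + G G\right) + L\right)^{2} - L = \left(\left(G L + G^{2}\right) + L\right)^{2} - L = \left(\left(G^{2} + G L\right) + L\right)^{2} - L = \left(L + G^{2} + G L\right)^{2} - L$)
$\left(193 + 66\right) 208 - a{\left(231,171 \right)} = \left(193 + 66\right) 208 - \left(\left(231 + 171^{2} + 171 \cdot 231\right)^{2} - 231\right) = 259 \cdot 208 - \left(\left(231 + 29241 + 39501\right)^{2} - 231\right) = 53872 - \left(68973^{2} - 231\right) = 53872 - \left(4757274729 - 231\right) = 53872 - 4757274498 = -4757220626$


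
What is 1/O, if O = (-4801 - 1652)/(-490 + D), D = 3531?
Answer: -3041/6453 ≈ -0.47125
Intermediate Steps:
O = -6453/3041 (O = (-4801 - 1652)/(-490 + 3531) = -6453/3041 ≈ -2.1220)
1/O = 1/(-6453/3041) = -3041/6453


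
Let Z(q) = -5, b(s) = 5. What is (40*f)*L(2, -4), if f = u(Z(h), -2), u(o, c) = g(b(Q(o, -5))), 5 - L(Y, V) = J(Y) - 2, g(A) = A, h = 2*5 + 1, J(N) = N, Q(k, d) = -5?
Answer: 1000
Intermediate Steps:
h = 11 (h = 10 + 1 = 11)
L(Y, V) = 7 - Y (L(Y, V) = 5 - (Y - 2) = 5 - (-2 + Y) = 5 + (2 - Y) = 7 - Y)
u(o, c) = 5
f = 5
(40*f)*L(2, -4) = (40*5)*(7 - 1*2) = 200*(7 - 2) = 200*5 = 1000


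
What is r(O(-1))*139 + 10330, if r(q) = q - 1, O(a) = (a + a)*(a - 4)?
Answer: 11581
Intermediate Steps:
O(a) = 2*a*(-4 + a) (O(a) = (2*a)*(-4 + a) = 2*a*(-4 + a))
r(q) = -1 + q
r(O(-1))*139 + 10330 = (-1 + 2*(-1)*(-4 - 1))*139 + 10330 = (-1 + 2*(-1)*(-5))*139 + 10330 = (-1 + 10)*139 + 10330 = 9*139 + 10330 = 1251 + 10330 = 11581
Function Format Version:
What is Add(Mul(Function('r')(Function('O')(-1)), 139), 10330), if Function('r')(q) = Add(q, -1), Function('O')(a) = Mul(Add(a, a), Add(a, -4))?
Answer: 11581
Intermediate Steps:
Function('O')(a) = Mul(2, a, Add(-4, a)) (Function('O')(a) = Mul(Mul(2, a), Add(-4, a)) = Mul(2, a, Add(-4, a)))
Function('r')(q) = Add(-1, q)
Add(Mul(Function('r')(Function('O')(-1)), 139), 10330) = Add(Mul(Add(-1, Mul(2, -1, Add(-4, -1))), 139), 10330) = Add(Mul(Add(-1, Mul(2, -1, -5)), 139), 10330) = Add(Mul(Add(-1, 10), 139), 10330) = Add(Mul(9, 139), 10330) = Add(1251, 10330) = 11581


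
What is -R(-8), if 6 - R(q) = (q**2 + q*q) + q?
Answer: 114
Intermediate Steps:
R(q) = 6 - q - 2*q**2 (R(q) = 6 - ((q**2 + q*q) + q) = 6 - ((q**2 + q**2) + q) = 6 - (2*q**2 + q) = 6 - (q + 2*q**2) = 6 + (-q - 2*q**2) = 6 - q - 2*q**2)
-R(-8) = -(6 - 1*(-8) - 2*(-8)**2) = -(6 + 8 - 2*64) = -(6 + 8 - 128) = -1*(-114) = 114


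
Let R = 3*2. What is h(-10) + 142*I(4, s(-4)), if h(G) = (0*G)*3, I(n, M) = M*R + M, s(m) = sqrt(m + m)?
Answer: 1988*I*sqrt(2) ≈ 2811.5*I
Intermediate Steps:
R = 6
s(m) = sqrt(2)*sqrt(m) (s(m) = sqrt(2*m) = sqrt(2)*sqrt(m))
I(n, M) = 7*M (I(n, M) = M*6 + M = 6*M + M = 7*M)
h(G) = 0 (h(G) = 0*3 = 0)
h(-10) + 142*I(4, s(-4)) = 0 + 142*(7*(sqrt(2)*sqrt(-4))) = 0 + 142*(7*(sqrt(2)*(2*I))) = 0 + 142*(7*(2*I*sqrt(2))) = 0 + 142*(14*I*sqrt(2)) = 0 + 1988*I*sqrt(2) = 1988*I*sqrt(2)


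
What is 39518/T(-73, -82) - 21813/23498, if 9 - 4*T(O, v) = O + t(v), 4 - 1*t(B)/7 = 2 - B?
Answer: 1850185955/7542858 ≈ 245.29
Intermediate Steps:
t(B) = 14 + 7*B (t(B) = 28 - 7*(2 - B) = 28 + (-14 + 7*B) = 14 + 7*B)
T(O, v) = -5/4 - 7*v/4 - O/4 (T(O, v) = 9/4 - (O + (14 + 7*v))/4 = 9/4 - (14 + O + 7*v)/4 = 9/4 + (-7/2 - 7*v/4 - O/4) = -5/4 - 7*v/4 - O/4)
39518/T(-73, -82) - 21813/23498 = 39518/(-5/4 - 7/4*(-82) - ¼*(-73)) - 21813/23498 = 39518/(-5/4 + 287/2 + 73/4) - 21813*1/23498 = 39518/(321/2) - 21813/23498 = 39518*(2/321) - 21813/23498 = 79036/321 - 21813/23498 = 1850185955/7542858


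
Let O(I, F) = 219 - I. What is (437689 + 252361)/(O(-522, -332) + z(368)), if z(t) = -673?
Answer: 345025/34 ≈ 10148.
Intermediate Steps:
(437689 + 252361)/(O(-522, -332) + z(368)) = (437689 + 252361)/((219 - 1*(-522)) - 673) = 690050/((219 + 522) - 673) = 690050/(741 - 673) = 690050/68 = 690050*(1/68) = 345025/34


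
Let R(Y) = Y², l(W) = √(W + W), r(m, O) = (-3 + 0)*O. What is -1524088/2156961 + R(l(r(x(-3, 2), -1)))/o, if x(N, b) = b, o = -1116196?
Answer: -850596935507/1203795620178 ≈ -0.70660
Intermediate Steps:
r(m, O) = -3*O
l(W) = √2*√W (l(W) = √(2*W) = √2*√W)
-1524088/2156961 + R(l(r(x(-3, 2), -1)))/o = -1524088/2156961 + (√2*√(-3*(-1)))²/(-1116196) = -1524088*1/2156961 + (√2*√3)²*(-1/1116196) = -1524088/2156961 + (√6)²*(-1/1116196) = -1524088/2156961 + 6*(-1/1116196) = -1524088/2156961 - 3/558098 = -850596935507/1203795620178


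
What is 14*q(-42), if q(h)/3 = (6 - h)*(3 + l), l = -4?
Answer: -2016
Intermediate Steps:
q(h) = -18 + 3*h (q(h) = 3*((6 - h)*(3 - 4)) = 3*((6 - h)*(-1)) = 3*(-6 + h) = -18 + 3*h)
14*q(-42) = 14*(-18 + 3*(-42)) = 14*(-18 - 126) = 14*(-144) = -2016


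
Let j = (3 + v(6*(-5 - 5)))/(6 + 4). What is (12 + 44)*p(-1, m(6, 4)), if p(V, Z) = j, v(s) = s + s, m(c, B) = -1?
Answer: -3276/5 ≈ -655.20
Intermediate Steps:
v(s) = 2*s
j = -117/10 (j = (3 + 2*(6*(-5 - 5)))/(6 + 4) = (3 + 2*(6*(-10)))/10 = (3 + 2*(-60))*(⅒) = (3 - 120)*(⅒) = -117*⅒ = -117/10 ≈ -11.700)
p(V, Z) = -117/10
(12 + 44)*p(-1, m(6, 4)) = (12 + 44)*(-117/10) = 56*(-117/10) = -3276/5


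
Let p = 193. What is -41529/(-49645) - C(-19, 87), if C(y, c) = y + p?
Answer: -8596701/49645 ≈ -173.16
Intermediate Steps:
C(y, c) = 193 + y (C(y, c) = y + 193 = 193 + y)
-41529/(-49645) - C(-19, 87) = -41529/(-49645) - (193 - 19) = -41529*(-1/49645) - 1*174 = 41529/49645 - 174 = -8596701/49645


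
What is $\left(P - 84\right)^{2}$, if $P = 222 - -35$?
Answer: $29929$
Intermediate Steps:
$P = 257$ ($P = 222 + 35 = 257$)
$\left(P - 84\right)^{2} = \left(257 - 84\right)^{2} = 173^{2} = 29929$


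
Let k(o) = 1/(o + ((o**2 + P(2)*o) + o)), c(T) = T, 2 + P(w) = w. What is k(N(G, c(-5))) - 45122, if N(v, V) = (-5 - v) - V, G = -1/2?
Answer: -225606/5 ≈ -45121.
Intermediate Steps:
P(w) = -2 + w
G = -1/2 (G = -1*1/2 = -1/2 ≈ -0.50000)
N(v, V) = -5 - V - v
k(o) = 1/(o**2 + 2*o) (k(o) = 1/(o + ((o**2 + (-2 + 2)*o) + o)) = 1/(o + ((o**2 + 0*o) + o)) = 1/(o + ((o**2 + 0) + o)) = 1/(o + (o**2 + o)) = 1/(o + (o + o**2)) = 1/(o**2 + 2*o))
k(N(G, c(-5))) - 45122 = 1/((-5 - 1*(-5) - 1*(-1/2))*(2 + (-5 - 1*(-5) - 1*(-1/2)))) - 45122 = 1/((-5 + 5 + 1/2)*(2 + (-5 + 5 + 1/2))) - 45122 = 1/((1/2)*(2 + 1/2)) - 45122 = 2/(5/2) - 45122 = 2*(2/5) - 45122 = 4/5 - 45122 = -225606/5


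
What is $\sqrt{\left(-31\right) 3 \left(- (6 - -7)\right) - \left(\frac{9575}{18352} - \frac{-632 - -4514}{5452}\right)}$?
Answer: $\frac{5 \sqrt{1891442628722683}}{6253444} \approx 34.773$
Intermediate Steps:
$\sqrt{\left(-31\right) 3 \left(- (6 - -7)\right) - \left(\frac{9575}{18352} - \frac{-632 - -4514}{5452}\right)} = \sqrt{- 93 \left(- (6 + 7)\right) - \left(\frac{9575}{18352} - \left(-632 + 4514\right) \frac{1}{5452}\right)} = \sqrt{- 93 \left(\left(-1\right) 13\right) + \left(3882 \cdot \frac{1}{5452} - \frac{9575}{18352}\right)} = \sqrt{\left(-93\right) \left(-13\right) + \left(\frac{1941}{2726} - \frac{9575}{18352}\right)} = \sqrt{1209 + \frac{4759891}{25013776}} = \sqrt{\frac{30246415075}{25013776}} = \frac{5 \sqrt{1891442628722683}}{6253444}$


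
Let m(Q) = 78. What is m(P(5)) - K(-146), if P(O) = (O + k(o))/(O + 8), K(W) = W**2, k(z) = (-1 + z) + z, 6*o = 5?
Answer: -21238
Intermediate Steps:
o = 5/6 (o = (1/6)*5 = 5/6 ≈ 0.83333)
k(z) = -1 + 2*z
P(O) = (2/3 + O)/(8 + O) (P(O) = (O + (-1 + 2*(5/6)))/(O + 8) = (O + (-1 + 5/3))/(8 + O) = (O + 2/3)/(8 + O) = (2/3 + O)/(8 + O))
m(P(5)) - K(-146) = 78 - 1*(-146)**2 = 78 - 1*21316 = 78 - 21316 = -21238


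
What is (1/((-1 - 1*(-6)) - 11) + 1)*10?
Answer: 25/3 ≈ 8.3333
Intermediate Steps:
(1/((-1 - 1*(-6)) - 11) + 1)*10 = (1/((-1 + 6) - 11) + 1)*10 = (1/(5 - 11) + 1)*10 = (1/(-6) + 1)*10 = (-⅙ + 1)*10 = (⅚)*10 = 25/3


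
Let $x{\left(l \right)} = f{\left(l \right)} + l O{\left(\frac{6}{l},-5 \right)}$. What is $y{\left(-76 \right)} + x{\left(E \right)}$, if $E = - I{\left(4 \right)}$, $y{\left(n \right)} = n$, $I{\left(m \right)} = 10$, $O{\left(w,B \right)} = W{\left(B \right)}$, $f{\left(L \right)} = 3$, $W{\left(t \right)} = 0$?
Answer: $-73$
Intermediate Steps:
$O{\left(w,B \right)} = 0$
$E = -10$ ($E = \left(-1\right) 10 = -10$)
$x{\left(l \right)} = 3$ ($x{\left(l \right)} = 3 + l 0 = 3 + 0 = 3$)
$y{\left(-76 \right)} + x{\left(E \right)} = -76 + 3 = -73$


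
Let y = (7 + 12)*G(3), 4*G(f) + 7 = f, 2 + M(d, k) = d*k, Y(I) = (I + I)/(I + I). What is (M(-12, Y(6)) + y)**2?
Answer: 1089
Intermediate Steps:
Y(I) = 1 (Y(I) = (2*I)/((2*I)) = (2*I)*(1/(2*I)) = 1)
M(d, k) = -2 + d*k
G(f) = -7/4 + f/4
y = -19 (y = (7 + 12)*(-7/4 + (1/4)*3) = 19*(-7/4 + 3/4) = 19*(-1) = -19)
(M(-12, Y(6)) + y)**2 = ((-2 - 12*1) - 19)**2 = ((-2 - 12) - 19)**2 = (-14 - 19)**2 = (-33)**2 = 1089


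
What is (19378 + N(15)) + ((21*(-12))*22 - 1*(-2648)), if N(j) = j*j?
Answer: 16707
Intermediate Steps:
N(j) = j**2
(19378 + N(15)) + ((21*(-12))*22 - 1*(-2648)) = (19378 + 15**2) + ((21*(-12))*22 - 1*(-2648)) = (19378 + 225) + (-252*22 + 2648) = 19603 + (-5544 + 2648) = 19603 - 2896 = 16707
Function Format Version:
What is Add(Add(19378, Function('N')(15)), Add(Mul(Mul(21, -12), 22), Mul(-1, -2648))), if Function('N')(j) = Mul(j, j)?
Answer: 16707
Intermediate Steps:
Function('N')(j) = Pow(j, 2)
Add(Add(19378, Function('N')(15)), Add(Mul(Mul(21, -12), 22), Mul(-1, -2648))) = Add(Add(19378, Pow(15, 2)), Add(Mul(Mul(21, -12), 22), Mul(-1, -2648))) = Add(Add(19378, 225), Add(Mul(-252, 22), 2648)) = Add(19603, Add(-5544, 2648)) = Add(19603, -2896) = 16707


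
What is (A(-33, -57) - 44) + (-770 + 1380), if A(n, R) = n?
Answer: 533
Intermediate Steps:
(A(-33, -57) - 44) + (-770 + 1380) = (-33 - 44) + (-770 + 1380) = -77 + 610 = 533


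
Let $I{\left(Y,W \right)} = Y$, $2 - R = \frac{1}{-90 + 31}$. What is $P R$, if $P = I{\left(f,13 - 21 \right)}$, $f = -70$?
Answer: $- \frac{8330}{59} \approx -141.19$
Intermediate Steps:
$R = \frac{119}{59}$ ($R = 2 - \frac{1}{-90 + 31} = 2 - \frac{1}{-59} = 2 - - \frac{1}{59} = 2 + \frac{1}{59} = \frac{119}{59} \approx 2.0169$)
$P = -70$
$P R = \left(-70\right) \frac{119}{59} = - \frac{8330}{59}$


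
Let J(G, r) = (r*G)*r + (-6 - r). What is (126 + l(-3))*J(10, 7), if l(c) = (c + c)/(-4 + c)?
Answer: 423576/7 ≈ 60511.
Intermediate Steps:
J(G, r) = -6 - r + G*r² (J(G, r) = (G*r)*r + (-6 - r) = G*r² + (-6 - r) = -6 - r + G*r²)
l(c) = 2*c/(-4 + c) (l(c) = (2*c)/(-4 + c) = 2*c/(-4 + c))
(126 + l(-3))*J(10, 7) = (126 + 2*(-3)/(-4 - 3))*(-6 - 1*7 + 10*7²) = (126 + 2*(-3)/(-7))*(-6 - 7 + 10*49) = (126 + 2*(-3)*(-⅐))*(-6 - 7 + 490) = (126 + 6/7)*477 = (888/7)*477 = 423576/7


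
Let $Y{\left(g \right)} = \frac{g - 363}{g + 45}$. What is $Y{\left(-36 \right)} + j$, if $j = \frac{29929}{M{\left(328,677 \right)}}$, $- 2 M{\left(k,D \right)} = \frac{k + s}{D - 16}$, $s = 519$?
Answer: $- \frac{118811065}{2541} \approx -46758.0$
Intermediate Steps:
$Y{\left(g \right)} = \frac{-363 + g}{45 + g}$
$M{\left(k,D \right)} = - \frac{519 + k}{2 \left(-16 + D\right)}$ ($M{\left(k,D \right)} = - \frac{\left(k + 519\right) \frac{1}{D - 16}}{2} = - \frac{\left(519 + k\right) \frac{1}{-16 + D}}{2} = - \frac{\frac{1}{-16 + D} \left(519 + k\right)}{2} = - \frac{519 + k}{2 \left(-16 + D\right)}$)
$j = - \frac{39566138}{847}$ ($j = \frac{29929}{\frac{1}{2} \frac{1}{-16 + 677} \left(-519 - 328\right)} = \frac{29929}{\frac{1}{2} \cdot \frac{1}{661} \left(-519 - 328\right)} = \frac{29929}{\frac{1}{2} \cdot \frac{1}{661} \left(-847\right)} = \frac{29929}{- \frac{847}{1322}} = 29929 \left(- \frac{1322}{847}\right) = - \frac{39566138}{847} \approx -46713.0$)
$Y{\left(-36 \right)} + j = \frac{-363 - 36}{45 - 36} - \frac{39566138}{847} = \frac{1}{9} \left(-399\right) - \frac{39566138}{847} = - \frac{133}{3} - \frac{39566138}{847} = - \frac{118811065}{2541}$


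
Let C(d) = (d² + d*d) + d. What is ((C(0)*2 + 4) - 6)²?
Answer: 4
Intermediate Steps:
C(d) = d + 2*d² (C(d) = (d² + d²) + d = 2*d² + d = d + 2*d²)
((C(0)*2 + 4) - 6)² = (((0*(1 + 2*0))*2 + 4) - 6)² = (((0*(1 + 0))*2 + 4) - 6)² = (((0*1)*2 + 4) - 6)² = ((0*2 + 4) - 6)² = ((0 + 4) - 6)² = (4 - 6)² = (-2)² = 4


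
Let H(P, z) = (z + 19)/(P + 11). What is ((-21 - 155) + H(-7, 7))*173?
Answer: -58647/2 ≈ -29324.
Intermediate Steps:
H(P, z) = (19 + z)/(11 + P)
((-21 - 155) + H(-7, 7))*173 = ((-21 - 155) + (19 + 7)/(11 - 7))*173 = (-176 + 26/4)*173 = (-176 + (1/4)*26)*173 = (-176 + 13/2)*173 = -339/2*173 = -58647/2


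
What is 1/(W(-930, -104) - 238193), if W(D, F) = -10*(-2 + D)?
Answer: -1/228873 ≈ -4.3692e-6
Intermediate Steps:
W(D, F) = 20 - 10*D
1/(W(-930, -104) - 238193) = 1/((20 - 10*(-930)) - 238193) = 1/((20 + 9300) - 238193) = 1/(9320 - 238193) = 1/(-228873) = -1/228873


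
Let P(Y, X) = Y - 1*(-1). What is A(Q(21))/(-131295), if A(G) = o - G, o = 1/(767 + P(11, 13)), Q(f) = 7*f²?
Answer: 2404772/102278805 ≈ 0.023512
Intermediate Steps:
P(Y, X) = 1 + Y (P(Y, X) = Y + 1 = 1 + Y)
o = 1/779 (o = 1/(767 + (1 + 11)) = 1/(767 + 12) = 1/779 ≈ 0.0012837)
A(G) = 1/779 - G
A(Q(21))/(-131295) = (1/779 - 7*21²)/(-131295) = (1/779 - 7*441)*(-1/131295) = (1/779 - 1*3087)*(-1/131295) = (1/779 - 3087)*(-1/131295) = -2404772/779*(-1/131295) = 2404772/102278805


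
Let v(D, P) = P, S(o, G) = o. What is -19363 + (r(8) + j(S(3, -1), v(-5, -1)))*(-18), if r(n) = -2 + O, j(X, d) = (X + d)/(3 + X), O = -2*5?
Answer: -19153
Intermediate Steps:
O = -10
j(X, d) = (X + d)/(3 + X)
r(n) = -12 (r(n) = -2 - 10 = -12)
-19363 + (r(8) + j(S(3, -1), v(-5, -1)))*(-18) = -19363 + (-12 + (3 - 1)/(3 + 3))*(-18) = -19363 + (-12 + 2/6)*(-18) = -19363 + (-12 + (⅙)*2)*(-18) = -19363 + (-12 + ⅓)*(-18) = -19363 - 35/3*(-18) = -19363 + 210 = -19153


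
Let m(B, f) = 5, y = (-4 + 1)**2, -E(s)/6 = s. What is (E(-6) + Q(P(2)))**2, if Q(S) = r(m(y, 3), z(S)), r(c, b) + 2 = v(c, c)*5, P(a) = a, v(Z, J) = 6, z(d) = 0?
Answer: 4096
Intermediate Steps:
E(s) = -6*s
y = 9 (y = (-3)**2 = 9)
r(c, b) = 28 (r(c, b) = -2 + 6*5 = -2 + 30 = 28)
Q(S) = 28
(E(-6) + Q(P(2)))**2 = (-6*(-6) + 28)**2 = (36 + 28)**2 = 64**2 = 4096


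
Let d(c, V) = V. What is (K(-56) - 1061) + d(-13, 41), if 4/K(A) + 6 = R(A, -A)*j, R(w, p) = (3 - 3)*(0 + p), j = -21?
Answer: -3062/3 ≈ -1020.7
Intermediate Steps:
R(w, p) = 0 (R(w, p) = 0*p = 0)
K(A) = -2/3 (K(A) = 4/(-6 + 0*(-21)) = 4/(-6 + 0) = 4/(-6) = 4*(-1/6) = -2/3)
(K(-56) - 1061) + d(-13, 41) = (-2/3 - 1061) + 41 = -3185/3 + 41 = -3062/3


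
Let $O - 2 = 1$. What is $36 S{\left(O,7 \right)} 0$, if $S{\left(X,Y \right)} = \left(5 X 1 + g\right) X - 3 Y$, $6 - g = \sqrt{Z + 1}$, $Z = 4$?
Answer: $0$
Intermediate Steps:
$g = 6 - \sqrt{5}$ ($g = 6 - \sqrt{4 + 1} = 6 - \sqrt{5} \approx 3.7639$)
$O = 3$ ($O = 2 + 1 = 3$)
$S{\left(X,Y \right)} = - 3 Y + X \left(6 - \sqrt{5} + 5 X\right)$ ($S{\left(X,Y \right)} = \left(5 X 1 + \left(6 - \sqrt{5}\right)\right) X - 3 Y = \left(5 X + \left(6 - \sqrt{5}\right)\right) X - 3 Y = \left(6 - \sqrt{5} + 5 X\right) X - 3 Y = X \left(6 - \sqrt{5} + 5 X\right) - 3 Y = - 3 Y + X \left(6 - \sqrt{5} + 5 X\right)$)
$36 S{\left(O,7 \right)} 0 = 36 \left(\left(-3\right) 7 + 5 \cdot 3^{2} + 3 \left(6 - \sqrt{5}\right)\right) 0 = 36 \left(-21 + 5 \cdot 9 + \left(18 - 3 \sqrt{5}\right)\right) 0 = 36 \left(-21 + 45 + \left(18 - 3 \sqrt{5}\right)\right) 0 = 36 \left(42 - 3 \sqrt{5}\right) 0 = \left(1512 - 108 \sqrt{5}\right) 0 = 0$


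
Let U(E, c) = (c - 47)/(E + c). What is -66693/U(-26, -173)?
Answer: -1206537/20 ≈ -60327.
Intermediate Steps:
U(E, c) = (-47 + c)/(E + c)
-66693/U(-26, -173) = -66693*(-26 - 173)/(-47 - 173) = -66693/(-220/(-199)) = -66693/((-1/199*(-220))) = -66693/220/199 = -66693*199/220 = -1206537/20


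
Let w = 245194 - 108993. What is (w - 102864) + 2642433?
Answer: 2675770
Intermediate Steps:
w = 136201
(w - 102864) + 2642433 = (136201 - 102864) + 2642433 = 33337 + 2642433 = 2675770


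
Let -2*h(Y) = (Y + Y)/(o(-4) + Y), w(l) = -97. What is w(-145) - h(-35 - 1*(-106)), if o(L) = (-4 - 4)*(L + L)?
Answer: -13024/135 ≈ -96.474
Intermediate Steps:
o(L) = -16*L
h(Y) = -Y/(64 + Y) (h(Y) = -(Y + Y)/(2*(-16*(-4) + Y)) = -2*Y/(2*(64 + Y)) = -Y/(64 + Y))
w(-145) - h(-35 - 1*(-106)) = -97 - (-1)*(-35 - 1*(-106))/(64 + (-35 - 1*(-106))) = -97 - (-1)*(-35 + 106)/(64 + (-35 + 106)) = -97 - (-1)*71/(64 + 71) = -97 - (-1)*71/135 = -97 - 1*(-71/135) = -97 + 71/135 = -13024/135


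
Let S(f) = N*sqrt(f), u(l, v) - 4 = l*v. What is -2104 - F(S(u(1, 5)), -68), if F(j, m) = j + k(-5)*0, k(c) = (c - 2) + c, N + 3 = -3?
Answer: -2086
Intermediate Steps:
N = -6 (N = -3 - 3 = -6)
u(l, v) = 4 + l*v
k(c) = -2 + 2*c (k(c) = (-2 + c) + c = -2 + 2*c)
S(f) = -6*sqrt(f)
F(j, m) = j (F(j, m) = j + (-2 + 2*(-5))*0 = j + (-2 - 10)*0 = j - 12*0 = j + 0 = j)
-2104 - F(S(u(1, 5)), -68) = -2104 - (-6)*sqrt(4 + 1*5) = -2104 - (-6)*sqrt(4 + 5) = -2104 - (-6)*sqrt(9) = -2104 - (-6)*3 = -2104 - 1*(-18) = -2104 + 18 = -2086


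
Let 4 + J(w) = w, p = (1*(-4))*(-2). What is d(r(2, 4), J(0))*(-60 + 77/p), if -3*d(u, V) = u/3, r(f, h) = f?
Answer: 403/36 ≈ 11.194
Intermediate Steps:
p = 8 (p = -4*(-2) = 8)
J(w) = -4 + w
d(u, V) = -u/9 (d(u, V) = -u/(3*3) = -u/9)
d(r(2, 4), J(0))*(-60 + 77/p) = (-1/9*2)*(-60 + 77/8) = -2*(-60 + 77*(1/8))/9 = -2*(-60 + 77/8)/9 = -2/9*(-403/8) = 403/36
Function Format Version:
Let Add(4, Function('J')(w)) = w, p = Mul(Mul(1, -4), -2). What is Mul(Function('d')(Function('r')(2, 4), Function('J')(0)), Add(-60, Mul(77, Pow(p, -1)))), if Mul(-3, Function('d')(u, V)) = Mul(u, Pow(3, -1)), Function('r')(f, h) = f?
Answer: Rational(403, 36) ≈ 11.194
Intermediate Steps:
p = 8 (p = Mul(-4, -2) = 8)
Function('J')(w) = Add(-4, w)
Function('d')(u, V) = Mul(Rational(-1, 9), u) (Function('d')(u, V) = Mul(Rational(-1, 3), Mul(u, Pow(3, -1))) = Mul(Rational(-1, 3), Mul(u, Rational(1, 3))) = Mul(Rational(-1, 3), Mul(Rational(1, 3), u)) = Mul(Rational(-1, 9), u))
Mul(Function('d')(Function('r')(2, 4), Function('J')(0)), Add(-60, Mul(77, Pow(p, -1)))) = Mul(Mul(Rational(-1, 9), 2), Add(-60, Mul(77, Pow(8, -1)))) = Mul(Rational(-2, 9), Add(-60, Mul(77, Rational(1, 8)))) = Mul(Rational(-2, 9), Add(-60, Rational(77, 8))) = Mul(Rational(-2, 9), Rational(-403, 8)) = Rational(403, 36)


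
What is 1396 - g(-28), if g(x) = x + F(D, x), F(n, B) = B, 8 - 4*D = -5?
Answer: 1452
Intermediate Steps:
D = 13/4 (D = 2 - ¼*(-5) = 2 + 5/4 = 13/4 ≈ 3.2500)
g(x) = 2*x (g(x) = x + x = 2*x)
1396 - g(-28) = 1396 - 2*(-28) = 1396 - 1*(-56) = 1396 + 56 = 1452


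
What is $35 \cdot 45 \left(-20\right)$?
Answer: $-31500$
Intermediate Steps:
$35 \cdot 45 \left(-20\right) = 1575 \left(-20\right) = -31500$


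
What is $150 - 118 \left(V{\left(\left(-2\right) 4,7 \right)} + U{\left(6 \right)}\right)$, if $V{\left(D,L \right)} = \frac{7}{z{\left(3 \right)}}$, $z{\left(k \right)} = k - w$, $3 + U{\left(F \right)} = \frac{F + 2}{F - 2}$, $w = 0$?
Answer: $- \frac{22}{3} \approx -7.3333$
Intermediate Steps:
$U{\left(F \right)} = -3 + \frac{2 + F}{-2 + F}$ ($U{\left(F \right)} = -3 + \frac{F + 2}{F - 2} = -3 + \frac{2 + F}{-2 + F}$)
$z{\left(k \right)} = k$ ($z{\left(k \right)} = k - 0 = k + 0 = k$)
$V{\left(D,L \right)} = \frac{7}{3}$
$150 - 118 \left(V{\left(\left(-2\right) 4,7 \right)} + U{\left(6 \right)}\right) = 150 - 118 \left(\frac{7}{3} + \frac{2 \left(4 - 6\right)}{-2 + 6}\right) = 150 - 118 \left(\frac{7}{3} + \frac{2 \left(4 - 6\right)}{4}\right) = 150 - 118 \left(\frac{7}{3} + 2 \cdot \frac{1}{4} \left(-2\right)\right) = 150 - 118 \left(\frac{7}{3} - 1\right) = 150 - \frac{472}{3} = - \frac{22}{3}$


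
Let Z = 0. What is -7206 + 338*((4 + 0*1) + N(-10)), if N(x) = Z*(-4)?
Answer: -5854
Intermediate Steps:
N(x) = 0 (N(x) = 0*(-4) = 0)
-7206 + 338*((4 + 0*1) + N(-10)) = -7206 + 338*((4 + 0*1) + 0) = -7206 + 338*((4 + 0) + 0) = -7206 + 338*(4 + 0) = -7206 + 338*4 = -7206 + 1352 = -5854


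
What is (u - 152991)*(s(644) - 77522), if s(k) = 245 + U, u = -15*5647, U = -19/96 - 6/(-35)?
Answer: 642895403084/35 ≈ 1.8368e+10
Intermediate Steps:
U = -89/3360 (U = -19*1/96 - 6*(-1/35) = -19/96 + 6/35 = -89/3360 ≈ -0.026488)
u = -84705
s(k) = 823111/3360 (s(k) = 245 - 89/3360 = 823111/3360)
(u - 152991)*(s(644) - 77522) = (-84705 - 152991)*(823111/3360 - 77522) = -237696*(-259650809/3360) = 642895403084/35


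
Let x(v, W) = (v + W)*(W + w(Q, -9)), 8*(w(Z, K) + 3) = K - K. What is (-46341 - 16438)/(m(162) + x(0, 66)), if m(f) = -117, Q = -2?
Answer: -62779/4041 ≈ -15.536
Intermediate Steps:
w(Z, K) = -3 (w(Z, K) = -3 + (K - K)/8 = -3 + (⅛)*0 = -3 + 0 = -3)
x(v, W) = (-3 + W)*(W + v) (x(v, W) = (v + W)*(W - 3) = (W + v)*(-3 + W) = (-3 + W)*(W + v))
(-46341 - 16438)/(m(162) + x(0, 66)) = (-46341 - 16438)/(-117 + (66² - 3*66 - 3*0 + 66*0)) = -62779/(-117 + (4356 - 198 + 0 + 0)) = -62779/(-117 + 4158) = -62779/4041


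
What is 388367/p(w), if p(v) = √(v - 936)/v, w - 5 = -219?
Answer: 41555269*I*√46/115 ≈ 2.4508e+6*I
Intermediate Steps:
w = -214 (w = 5 - 219 = -214)
p(v) = √(-936 + v)/v
388367/p(w) = 388367/((√(-936 - 214)/(-214))) = 388367/((-5*I*√46/214)) = 388367*(107*I*√46/115) = 41555269*I*√46/115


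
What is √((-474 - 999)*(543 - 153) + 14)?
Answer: 2*I*√143614 ≈ 757.93*I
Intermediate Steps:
√((-474 - 999)*(543 - 153) + 14) = √(-1473*390 + 14) = √(-574470 + 14) = √(-574456) = 2*I*√143614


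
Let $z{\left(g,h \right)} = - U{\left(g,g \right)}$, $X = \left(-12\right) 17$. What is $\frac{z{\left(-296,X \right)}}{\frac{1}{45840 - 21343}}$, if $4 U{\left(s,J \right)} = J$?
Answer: $1812778$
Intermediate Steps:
$U{\left(s,J \right)} = \frac{J}{4}$
$X = -204$
$z{\left(g,h \right)} = - \frac{g}{4}$
$\frac{z{\left(-296,X \right)}}{\frac{1}{45840 - 21343}} = \frac{\left(- \frac{1}{4}\right) \left(-296\right)}{\frac{1}{45840 - 21343}} = \frac{74}{\frac{1}{24497}} = 74 \frac{1}{\frac{1}{24497}} = 74 \cdot 24497 = 1812778$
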